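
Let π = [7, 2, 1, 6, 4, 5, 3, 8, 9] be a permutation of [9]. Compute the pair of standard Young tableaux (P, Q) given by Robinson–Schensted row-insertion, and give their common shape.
P = [1, 3, 5, 8, 9] / [2, 4] / [6] / [7];  Q = [1, 4, 6, 8, 9] / [2, 5] / [3] / [7];  common shape = (5, 2, 1, 1)

Row-insert the values π_1, π_2, … into P one at a time, bumping the leftmost entry strictly greater than the inserted value down to the next row. The recording tableau Q records, in position (i, j), the step at which that cell was added to P.
  Insert 7 (step 1): P = [7];  Q = [1]
  Insert 2 (step 2): P = [2] / [7];  Q = [1] / [2]
  Insert 1 (step 3): P = [1] / [2] / [7];  Q = [1] / [2] / [3]
  Insert 6 (step 4): P = [1, 6] / [2] / [7];  Q = [1, 4] / [2] / [3]
  Insert 4 (step 5): P = [1, 4] / [2, 6] / [7];  Q = [1, 4] / [2, 5] / [3]
  Insert 5 (step 6): P = [1, 4, 5] / [2, 6] / [7];  Q = [1, 4, 6] / [2, 5] / [3]
  Insert 3 (step 7): P = [1, 3, 5] / [2, 4] / [6] / [7];  Q = [1, 4, 6] / [2, 5] / [3] / [7]
  Insert 8 (step 8): P = [1, 3, 5, 8] / [2, 4] / [6] / [7];  Q = [1, 4, 6, 8] / [2, 5] / [3] / [7]
  Insert 9 (step 9): P = [1, 3, 5, 8, 9] / [2, 4] / [6] / [7];  Q = [1, 4, 6, 8, 9] / [2, 5] / [3] / [7]
Final shape: (5, 2, 1, 1).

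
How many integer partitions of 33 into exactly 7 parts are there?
p(33, 7 parts) = 1009

Partitions of n into exactly k parts are in bijection with partitions of n − k into at most k parts (subtract 1 from each part). So p(33, exactly 7) = p(26, parts ≤ 7). Computing via the recurrence p(m, j) = p(m, j−1) + p(m−j, j) gives 1009.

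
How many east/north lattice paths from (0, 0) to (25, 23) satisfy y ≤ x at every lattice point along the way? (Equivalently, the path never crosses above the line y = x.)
Number of paths = 3572042254128

By the reflection principle (André's argument), the number of monotone paths to (25, 23) with n ≤ m that never go above y = x is C(48, 25) − C(48, 26) = 30957699535776 − 27385657281648 = 3572042254128.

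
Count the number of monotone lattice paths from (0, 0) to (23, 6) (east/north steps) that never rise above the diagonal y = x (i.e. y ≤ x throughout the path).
Number of paths = 356265

By the reflection principle (André's argument), the number of monotone paths to (23, 6) with n ≤ m that never go above y = x is C(29, 23) − C(29, 24) = 475020 − 118755 = 356265.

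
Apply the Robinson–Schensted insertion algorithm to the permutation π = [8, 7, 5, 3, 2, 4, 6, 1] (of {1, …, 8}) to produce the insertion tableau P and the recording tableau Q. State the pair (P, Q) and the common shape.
P = [1, 4, 6] / [2] / [3] / [5] / [7] / [8];  Q = [1, 6, 7] / [2] / [3] / [4] / [5] / [8];  common shape = (3, 1, 1, 1, 1, 1)

Row-insert the values π_1, π_2, … into P one at a time, bumping the leftmost entry strictly greater than the inserted value down to the next row. The recording tableau Q records, in position (i, j), the step at which that cell was added to P.
  Insert 8 (step 1): P = [8];  Q = [1]
  Insert 7 (step 2): P = [7] / [8];  Q = [1] / [2]
  Insert 5 (step 3): P = [5] / [7] / [8];  Q = [1] / [2] / [3]
  Insert 3 (step 4): P = [3] / [5] / [7] / [8];  Q = [1] / [2] / [3] / [4]
  Insert 2 (step 5): P = [2] / [3] / [5] / [7] / [8];  Q = [1] / [2] / [3] / [4] / [5]
  Insert 4 (step 6): P = [2, 4] / [3] / [5] / [7] / [8];  Q = [1, 6] / [2] / [3] / [4] / [5]
  Insert 6 (step 7): P = [2, 4, 6] / [3] / [5] / [7] / [8];  Q = [1, 6, 7] / [2] / [3] / [4] / [5]
  Insert 1 (step 8): P = [1, 4, 6] / [2] / [3] / [5] / [7] / [8];  Q = [1, 6, 7] / [2] / [3] / [4] / [5] / [8]
Final shape: (3, 1, 1, 1, 1, 1).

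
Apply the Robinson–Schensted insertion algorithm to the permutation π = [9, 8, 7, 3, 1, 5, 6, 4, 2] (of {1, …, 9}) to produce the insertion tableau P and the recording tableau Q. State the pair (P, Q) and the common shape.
P = [1, 2, 6] / [3, 4] / [5] / [7] / [8] / [9];  Q = [1, 6, 7] / [2, 8] / [3] / [4] / [5] / [9];  common shape = (3, 2, 1, 1, 1, 1)

Row-insert the values π_1, π_2, … into P one at a time, bumping the leftmost entry strictly greater than the inserted value down to the next row. The recording tableau Q records, in position (i, j), the step at which that cell was added to P.
  Insert 9 (step 1): P = [9];  Q = [1]
  Insert 8 (step 2): P = [8] / [9];  Q = [1] / [2]
  Insert 7 (step 3): P = [7] / [8] / [9];  Q = [1] / [2] / [3]
  Insert 3 (step 4): P = [3] / [7] / [8] / [9];  Q = [1] / [2] / [3] / [4]
  Insert 1 (step 5): P = [1] / [3] / [7] / [8] / [9];  Q = [1] / [2] / [3] / [4] / [5]
  Insert 5 (step 6): P = [1, 5] / [3] / [7] / [8] / [9];  Q = [1, 6] / [2] / [3] / [4] / [5]
  Insert 6 (step 7): P = [1, 5, 6] / [3] / [7] / [8] / [9];  Q = [1, 6, 7] / [2] / [3] / [4] / [5]
  Insert 4 (step 8): P = [1, 4, 6] / [3, 5] / [7] / [8] / [9];  Q = [1, 6, 7] / [2, 8] / [3] / [4] / [5]
  Insert 2 (step 9): P = [1, 2, 6] / [3, 4] / [5] / [7] / [8] / [9];  Q = [1, 6, 7] / [2, 8] / [3] / [4] / [5] / [9]
Final shape: (3, 2, 1, 1, 1, 1).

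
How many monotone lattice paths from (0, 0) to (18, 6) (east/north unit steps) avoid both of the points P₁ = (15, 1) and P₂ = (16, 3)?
Number of paths = 124490

Inclusion–exclusion. Total paths: C(24, 18) = 134596. Through P₁: C(16, 15)·C(8, 3) = 896. Through P₂: C(19, 16)·C(5, 2) = 9690. Since P₁ is strictly southwest of P₂, a monotone path through both must visit P₁ then P₂; paths through both = C(16, 15)·C(3, 1)·C(5, 2) = 480. Avoid both = 134596 − 896 − 9690 + 480 = 124490.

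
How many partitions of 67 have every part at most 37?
p(67, parts ≤ 37) = 2656664

Use the recurrence p(n, m) = p(n, m−1) + p(n−m, m): either the largest part is < m (count p(n, m−1)) or the largest part is exactly m (remove one copy of m, count p(n−m, m)). With p(0, ·) = 1 this gives p(67, parts ≤ 37) = 2656664. (By conjugating Young diagrams, this also counts partitions of 67 into at most 37 parts.)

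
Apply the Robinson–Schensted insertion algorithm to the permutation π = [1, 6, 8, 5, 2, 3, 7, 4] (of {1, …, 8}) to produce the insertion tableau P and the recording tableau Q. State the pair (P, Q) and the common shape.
P = [1, 2, 3, 4] / [5, 7] / [6, 8];  Q = [1, 2, 3, 7] / [4, 6] / [5, 8];  common shape = (4, 2, 2)

Row-insert the values π_1, π_2, … into P one at a time, bumping the leftmost entry strictly greater than the inserted value down to the next row. The recording tableau Q records, in position (i, j), the step at which that cell was added to P.
  Insert 1 (step 1): P = [1];  Q = [1]
  Insert 6 (step 2): P = [1, 6];  Q = [1, 2]
  Insert 8 (step 3): P = [1, 6, 8];  Q = [1, 2, 3]
  Insert 5 (step 4): P = [1, 5, 8] / [6];  Q = [1, 2, 3] / [4]
  Insert 2 (step 5): P = [1, 2, 8] / [5] / [6];  Q = [1, 2, 3] / [4] / [5]
  Insert 3 (step 6): P = [1, 2, 3] / [5, 8] / [6];  Q = [1, 2, 3] / [4, 6] / [5]
  Insert 7 (step 7): P = [1, 2, 3, 7] / [5, 8] / [6];  Q = [1, 2, 3, 7] / [4, 6] / [5]
  Insert 4 (step 8): P = [1, 2, 3, 4] / [5, 7] / [6, 8];  Q = [1, 2, 3, 7] / [4, 6] / [5, 8]
Final shape: (4, 2, 2).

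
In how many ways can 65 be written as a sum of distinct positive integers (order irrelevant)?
q(65) = 18200

A partition into distinct parts is a strictly decreasing sequence summing to n. The recurrence d(n, m) = d(n, m−1) + d(n−m, m−1) (use part m at most once) with q(n) = d(n, n) gives q(65) = 18200. (Euler's theorem: # distinct-part partitions = # odd-part partitions.)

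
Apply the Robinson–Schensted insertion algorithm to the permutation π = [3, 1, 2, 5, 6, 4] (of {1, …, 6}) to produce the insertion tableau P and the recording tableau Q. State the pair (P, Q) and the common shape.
P = [1, 2, 4, 6] / [3, 5];  Q = [1, 3, 4, 5] / [2, 6];  common shape = (4, 2)

Row-insert the values π_1, π_2, … into P one at a time, bumping the leftmost entry strictly greater than the inserted value down to the next row. The recording tableau Q records, in position (i, j), the step at which that cell was added to P.
  Insert 3 (step 1): P = [3];  Q = [1]
  Insert 1 (step 2): P = [1] / [3];  Q = [1] / [2]
  Insert 2 (step 3): P = [1, 2] / [3];  Q = [1, 3] / [2]
  Insert 5 (step 4): P = [1, 2, 5] / [3];  Q = [1, 3, 4] / [2]
  Insert 6 (step 5): P = [1, 2, 5, 6] / [3];  Q = [1, 3, 4, 5] / [2]
  Insert 4 (step 6): P = [1, 2, 4, 6] / [3, 5];  Q = [1, 3, 4, 5] / [2, 6]
Final shape: (4, 2).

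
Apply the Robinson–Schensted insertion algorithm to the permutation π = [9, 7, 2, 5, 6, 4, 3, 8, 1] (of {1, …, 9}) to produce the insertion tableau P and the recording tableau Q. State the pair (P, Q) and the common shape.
P = [1, 3, 6, 8] / [2] / [4] / [5] / [7] / [9];  Q = [1, 4, 5, 8] / [2] / [3] / [6] / [7] / [9];  common shape = (4, 1, 1, 1, 1, 1)

Row-insert the values π_1, π_2, … into P one at a time, bumping the leftmost entry strictly greater than the inserted value down to the next row. The recording tableau Q records, in position (i, j), the step at which that cell was added to P.
  Insert 9 (step 1): P = [9];  Q = [1]
  Insert 7 (step 2): P = [7] / [9];  Q = [1] / [2]
  Insert 2 (step 3): P = [2] / [7] / [9];  Q = [1] / [2] / [3]
  Insert 5 (step 4): P = [2, 5] / [7] / [9];  Q = [1, 4] / [2] / [3]
  Insert 6 (step 5): P = [2, 5, 6] / [7] / [9];  Q = [1, 4, 5] / [2] / [3]
  Insert 4 (step 6): P = [2, 4, 6] / [5] / [7] / [9];  Q = [1, 4, 5] / [2] / [3] / [6]
  Insert 3 (step 7): P = [2, 3, 6] / [4] / [5] / [7] / [9];  Q = [1, 4, 5] / [2] / [3] / [6] / [7]
  Insert 8 (step 8): P = [2, 3, 6, 8] / [4] / [5] / [7] / [9];  Q = [1, 4, 5, 8] / [2] / [3] / [6] / [7]
  Insert 1 (step 9): P = [1, 3, 6, 8] / [2] / [4] / [5] / [7] / [9];  Q = [1, 4, 5, 8] / [2] / [3] / [6] / [7] / [9]
Final shape: (4, 1, 1, 1, 1, 1).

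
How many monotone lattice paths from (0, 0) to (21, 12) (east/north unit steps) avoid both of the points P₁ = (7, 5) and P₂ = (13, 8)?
Number of paths = 194927370

Inclusion–exclusion. Total paths: C(33, 21) = 354817320. Through P₁: C(12, 7)·C(21, 14) = 92093760. Through P₂: C(21, 13)·C(12, 8) = 100727550. Since P₁ is strictly southwest of P₂, a monotone path through both must visit P₁ then P₂; paths through both = C(12, 7)·C(9, 6)·C(12, 8) = 32931360. Avoid both = 354817320 − 92093760 − 100727550 + 32931360 = 194927370.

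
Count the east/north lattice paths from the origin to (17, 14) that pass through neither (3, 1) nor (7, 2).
Number of paths = 174602989

Inclusion–exclusion. Total paths: C(31, 17) = 265182525. Through P₁: C(4, 3)·C(27, 14) = 80233200. Through P₂: C(9, 7)·C(22, 10) = 23279256. Since P₁ is strictly southwest of P₂, a monotone path through both must visit P₁ then P₂; paths through both = C(4, 3)·C(5, 4)·C(22, 10) = 12932920. Avoid both = 265182525 − 80233200 − 23279256 + 12932920 = 174602989.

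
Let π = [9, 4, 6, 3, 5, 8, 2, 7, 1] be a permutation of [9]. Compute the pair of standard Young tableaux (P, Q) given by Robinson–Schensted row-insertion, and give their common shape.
P = [1, 5, 7] / [2, 6, 8] / [3] / [4] / [9];  Q = [1, 3, 6] / [2, 5, 8] / [4] / [7] / [9];  common shape = (3, 3, 1, 1, 1)

Row-insert the values π_1, π_2, … into P one at a time, bumping the leftmost entry strictly greater than the inserted value down to the next row. The recording tableau Q records, in position (i, j), the step at which that cell was added to P.
  Insert 9 (step 1): P = [9];  Q = [1]
  Insert 4 (step 2): P = [4] / [9];  Q = [1] / [2]
  Insert 6 (step 3): P = [4, 6] / [9];  Q = [1, 3] / [2]
  Insert 3 (step 4): P = [3, 6] / [4] / [9];  Q = [1, 3] / [2] / [4]
  Insert 5 (step 5): P = [3, 5] / [4, 6] / [9];  Q = [1, 3] / [2, 5] / [4]
  Insert 8 (step 6): P = [3, 5, 8] / [4, 6] / [9];  Q = [1, 3, 6] / [2, 5] / [4]
  Insert 2 (step 7): P = [2, 5, 8] / [3, 6] / [4] / [9];  Q = [1, 3, 6] / [2, 5] / [4] / [7]
  Insert 7 (step 8): P = [2, 5, 7] / [3, 6, 8] / [4] / [9];  Q = [1, 3, 6] / [2, 5, 8] / [4] / [7]
  Insert 1 (step 9): P = [1, 5, 7] / [2, 6, 8] / [3] / [4] / [9];  Q = [1, 3, 6] / [2, 5, 8] / [4] / [7] / [9]
Final shape: (3, 3, 1, 1, 1).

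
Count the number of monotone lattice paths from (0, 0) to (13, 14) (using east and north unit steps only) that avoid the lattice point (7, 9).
Number of paths = 14773020

Total paths from (0, 0) to (13, 14): C(27, 13) = 20058300. Paths through (7, 9): (paths (0, 0) → (7, 9)) × (paths (7, 9) → (13, 14)) = C(16, 7) · C(11, 6) = 11440 · 462 = 5285280. Avoidance count = 20058300 − 5285280 = 14773020.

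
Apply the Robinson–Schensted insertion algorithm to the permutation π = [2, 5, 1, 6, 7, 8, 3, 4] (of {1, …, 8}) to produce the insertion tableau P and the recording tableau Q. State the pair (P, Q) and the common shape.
P = [1, 3, 4, 7, 8] / [2, 5, 6];  Q = [1, 2, 4, 5, 6] / [3, 7, 8];  common shape = (5, 3)

Row-insert the values π_1, π_2, … into P one at a time, bumping the leftmost entry strictly greater than the inserted value down to the next row. The recording tableau Q records, in position (i, j), the step at which that cell was added to P.
  Insert 2 (step 1): P = [2];  Q = [1]
  Insert 5 (step 2): P = [2, 5];  Q = [1, 2]
  Insert 1 (step 3): P = [1, 5] / [2];  Q = [1, 2] / [3]
  Insert 6 (step 4): P = [1, 5, 6] / [2];  Q = [1, 2, 4] / [3]
  Insert 7 (step 5): P = [1, 5, 6, 7] / [2];  Q = [1, 2, 4, 5] / [3]
  Insert 8 (step 6): P = [1, 5, 6, 7, 8] / [2];  Q = [1, 2, 4, 5, 6] / [3]
  Insert 3 (step 7): P = [1, 3, 6, 7, 8] / [2, 5];  Q = [1, 2, 4, 5, 6] / [3, 7]
  Insert 4 (step 8): P = [1, 3, 4, 7, 8] / [2, 5, 6];  Q = [1, 2, 4, 5, 6] / [3, 7, 8]
Final shape: (5, 3).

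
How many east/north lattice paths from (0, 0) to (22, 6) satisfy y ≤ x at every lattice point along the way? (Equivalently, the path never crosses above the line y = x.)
Number of paths = 278460

By the reflection principle (André's argument), the number of monotone paths to (22, 6) with n ≤ m that never go above y = x is C(28, 22) − C(28, 23) = 376740 − 98280 = 278460.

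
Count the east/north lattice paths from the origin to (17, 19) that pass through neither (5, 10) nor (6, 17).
Number of paths = 7708824816

Inclusion–exclusion. Total paths: C(36, 17) = 8597496600. Through P₁: C(15, 5)·C(21, 12) = 882671790. Through P₂: C(23, 6)·C(13, 11) = 7873866. Since P₁ is strictly southwest of P₂, a monotone path through both must visit P₁ then P₂; paths through both = C(15, 5)·C(8, 1)·C(13, 11) = 1873872. Avoid both = 8597496600 − 882671790 − 7873866 + 1873872 = 7708824816.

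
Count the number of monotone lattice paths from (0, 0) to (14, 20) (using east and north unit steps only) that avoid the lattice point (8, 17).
Number of paths = 1301123340

Total paths from (0, 0) to (14, 20): C(34, 14) = 1391975640. Paths through (8, 17): (paths (0, 0) → (8, 17)) × (paths (8, 17) → (14, 20)) = C(25, 8) · C(9, 6) = 1081575 · 84 = 90852300. Avoidance count = 1391975640 − 90852300 = 1301123340.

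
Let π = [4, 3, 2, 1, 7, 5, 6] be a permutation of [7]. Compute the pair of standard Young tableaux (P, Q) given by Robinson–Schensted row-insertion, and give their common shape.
P = [1, 5, 6] / [2, 7] / [3] / [4];  Q = [1, 5, 7] / [2, 6] / [3] / [4];  common shape = (3, 2, 1, 1)

Row-insert the values π_1, π_2, … into P one at a time, bumping the leftmost entry strictly greater than the inserted value down to the next row. The recording tableau Q records, in position (i, j), the step at which that cell was added to P.
  Insert 4 (step 1): P = [4];  Q = [1]
  Insert 3 (step 2): P = [3] / [4];  Q = [1] / [2]
  Insert 2 (step 3): P = [2] / [3] / [4];  Q = [1] / [2] / [3]
  Insert 1 (step 4): P = [1] / [2] / [3] / [4];  Q = [1] / [2] / [3] / [4]
  Insert 7 (step 5): P = [1, 7] / [2] / [3] / [4];  Q = [1, 5] / [2] / [3] / [4]
  Insert 5 (step 6): P = [1, 5] / [2, 7] / [3] / [4];  Q = [1, 5] / [2, 6] / [3] / [4]
  Insert 6 (step 7): P = [1, 5, 6] / [2, 7] / [3] / [4];  Q = [1, 5, 7] / [2, 6] / [3] / [4]
Final shape: (3, 2, 1, 1).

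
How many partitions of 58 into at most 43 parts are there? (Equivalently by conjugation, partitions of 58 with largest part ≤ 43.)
p(58, parts ≤ 43) = 714712

Use the recurrence p(n, m) = p(n, m−1) + p(n−m, m): either the largest part is < m (count p(n, m−1)) or the largest part is exactly m (remove one copy of m, count p(n−m, m)). With p(0, ·) = 1 this gives p(58, parts ≤ 43) = 714712. (By conjugating Young diagrams, this also counts partitions of 58 into at most 43 parts.)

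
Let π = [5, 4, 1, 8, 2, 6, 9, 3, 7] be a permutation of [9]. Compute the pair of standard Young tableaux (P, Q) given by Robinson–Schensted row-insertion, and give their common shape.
P = [1, 2, 3, 7] / [4, 6, 9] / [5, 8];  Q = [1, 4, 6, 7] / [2, 5, 9] / [3, 8];  common shape = (4, 3, 2)

Row-insert the values π_1, π_2, … into P one at a time, bumping the leftmost entry strictly greater than the inserted value down to the next row. The recording tableau Q records, in position (i, j), the step at which that cell was added to P.
  Insert 5 (step 1): P = [5];  Q = [1]
  Insert 4 (step 2): P = [4] / [5];  Q = [1] / [2]
  Insert 1 (step 3): P = [1] / [4] / [5];  Q = [1] / [2] / [3]
  Insert 8 (step 4): P = [1, 8] / [4] / [5];  Q = [1, 4] / [2] / [3]
  Insert 2 (step 5): P = [1, 2] / [4, 8] / [5];  Q = [1, 4] / [2, 5] / [3]
  Insert 6 (step 6): P = [1, 2, 6] / [4, 8] / [5];  Q = [1, 4, 6] / [2, 5] / [3]
  Insert 9 (step 7): P = [1, 2, 6, 9] / [4, 8] / [5];  Q = [1, 4, 6, 7] / [2, 5] / [3]
  Insert 3 (step 8): P = [1, 2, 3, 9] / [4, 6] / [5, 8];  Q = [1, 4, 6, 7] / [2, 5] / [3, 8]
  Insert 7 (step 9): P = [1, 2, 3, 7] / [4, 6, 9] / [5, 8];  Q = [1, 4, 6, 7] / [2, 5, 9] / [3, 8]
Final shape: (4, 3, 2).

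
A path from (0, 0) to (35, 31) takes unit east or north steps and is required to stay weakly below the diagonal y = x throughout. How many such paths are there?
Number of paths = 889789498870352080

By the reflection principle (André's argument), the number of monotone paths to (35, 31) with n ≤ m that never go above y = x is C(66, 35) − C(66, 36) = 6406484391866534976 − 5516694892996182896 = 889789498870352080.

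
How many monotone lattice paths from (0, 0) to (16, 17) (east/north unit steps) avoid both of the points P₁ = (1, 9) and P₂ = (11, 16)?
Number of paths = 1084839480

Inclusion–exclusion. Total paths: C(33, 16) = 1166803110. Through P₁: C(10, 1)·C(23, 15) = 4903140. Through P₂: C(27, 11)·C(6, 5) = 78227370. Since P₁ is strictly southwest of P₂, a monotone path through both must visit P₁ then P₂; paths through both = C(10, 1)·C(17, 10)·C(6, 5) = 1166880. Avoid both = 1166803110 − 4903140 − 78227370 + 1166880 = 1084839480.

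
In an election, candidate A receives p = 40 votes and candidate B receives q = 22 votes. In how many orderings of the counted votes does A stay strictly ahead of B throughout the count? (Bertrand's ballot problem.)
Strict-lead orderings = 9962435643667605

Total orderings of the 62 votes with 40 for A: C(62, 40) = 34315056105966195. By the Bertrand ballot formula (Cycle Lemma / reflection principle), the number of orderings in which A is strictly ahead of B throughout is (p − q)/(p + q) · C(p + q, p) = (40 − 22)/(40 + 22) · 34315056105966195 = 9962435643667605.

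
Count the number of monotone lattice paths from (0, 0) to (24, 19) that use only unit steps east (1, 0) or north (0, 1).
Number of paths = 800472431850

A monotone lattice path from (0, 0) to (24, 19) consists of 24 east steps and 19 north steps in some order, so it is determined by which 24 of the 43 steps are east. The count is C(43, 24) = 800472431850.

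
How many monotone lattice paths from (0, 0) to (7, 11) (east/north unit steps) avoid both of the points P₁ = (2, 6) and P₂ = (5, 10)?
Number of paths = 18699

Inclusion–exclusion. Total paths: C(18, 7) = 31824. Through P₁: C(8, 2)·C(10, 5) = 7056. Through P₂: C(15, 5)·C(3, 2) = 9009. Since P₁ is strictly southwest of P₂, a monotone path through both must visit P₁ then P₂; paths through both = C(8, 2)·C(7, 3)·C(3, 2) = 2940. Avoid both = 31824 − 7056 − 9009 + 2940 = 18699.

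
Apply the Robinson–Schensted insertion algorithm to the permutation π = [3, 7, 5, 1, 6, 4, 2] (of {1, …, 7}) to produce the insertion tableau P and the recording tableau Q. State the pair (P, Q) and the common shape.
P = [1, 2, 6] / [3, 4] / [5] / [7];  Q = [1, 2, 5] / [3, 6] / [4] / [7];  common shape = (3, 2, 1, 1)

Row-insert the values π_1, π_2, … into P one at a time, bumping the leftmost entry strictly greater than the inserted value down to the next row. The recording tableau Q records, in position (i, j), the step at which that cell was added to P.
  Insert 3 (step 1): P = [3];  Q = [1]
  Insert 7 (step 2): P = [3, 7];  Q = [1, 2]
  Insert 5 (step 3): P = [3, 5] / [7];  Q = [1, 2] / [3]
  Insert 1 (step 4): P = [1, 5] / [3] / [7];  Q = [1, 2] / [3] / [4]
  Insert 6 (step 5): P = [1, 5, 6] / [3] / [7];  Q = [1, 2, 5] / [3] / [4]
  Insert 4 (step 6): P = [1, 4, 6] / [3, 5] / [7];  Q = [1, 2, 5] / [3, 6] / [4]
  Insert 2 (step 7): P = [1, 2, 6] / [3, 4] / [5] / [7];  Q = [1, 2, 5] / [3, 6] / [4] / [7]
Final shape: (3, 2, 1, 1).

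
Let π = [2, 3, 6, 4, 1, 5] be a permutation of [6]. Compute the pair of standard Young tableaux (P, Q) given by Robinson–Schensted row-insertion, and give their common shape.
P = [1, 3, 4, 5] / [2] / [6];  Q = [1, 2, 3, 6] / [4] / [5];  common shape = (4, 1, 1)

Row-insert the values π_1, π_2, … into P one at a time, bumping the leftmost entry strictly greater than the inserted value down to the next row. The recording tableau Q records, in position (i, j), the step at which that cell was added to P.
  Insert 2 (step 1): P = [2];  Q = [1]
  Insert 3 (step 2): P = [2, 3];  Q = [1, 2]
  Insert 6 (step 3): P = [2, 3, 6];  Q = [1, 2, 3]
  Insert 4 (step 4): P = [2, 3, 4] / [6];  Q = [1, 2, 3] / [4]
  Insert 1 (step 5): P = [1, 3, 4] / [2] / [6];  Q = [1, 2, 3] / [4] / [5]
  Insert 5 (step 6): P = [1, 3, 4, 5] / [2] / [6];  Q = [1, 2, 3, 6] / [4] / [5]
Final shape: (4, 1, 1).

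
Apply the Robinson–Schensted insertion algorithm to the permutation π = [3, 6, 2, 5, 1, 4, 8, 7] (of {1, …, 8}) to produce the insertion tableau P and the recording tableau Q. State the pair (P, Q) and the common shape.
P = [1, 4, 7] / [2, 5, 8] / [3, 6];  Q = [1, 2, 7] / [3, 4, 8] / [5, 6];  common shape = (3, 3, 2)

Row-insert the values π_1, π_2, … into P one at a time, bumping the leftmost entry strictly greater than the inserted value down to the next row. The recording tableau Q records, in position (i, j), the step at which that cell was added to P.
  Insert 3 (step 1): P = [3];  Q = [1]
  Insert 6 (step 2): P = [3, 6];  Q = [1, 2]
  Insert 2 (step 3): P = [2, 6] / [3];  Q = [1, 2] / [3]
  Insert 5 (step 4): P = [2, 5] / [3, 6];  Q = [1, 2] / [3, 4]
  Insert 1 (step 5): P = [1, 5] / [2, 6] / [3];  Q = [1, 2] / [3, 4] / [5]
  Insert 4 (step 6): P = [1, 4] / [2, 5] / [3, 6];  Q = [1, 2] / [3, 4] / [5, 6]
  Insert 8 (step 7): P = [1, 4, 8] / [2, 5] / [3, 6];  Q = [1, 2, 7] / [3, 4] / [5, 6]
  Insert 7 (step 8): P = [1, 4, 7] / [2, 5, 8] / [3, 6];  Q = [1, 2, 7] / [3, 4, 8] / [5, 6]
Final shape: (3, 3, 2).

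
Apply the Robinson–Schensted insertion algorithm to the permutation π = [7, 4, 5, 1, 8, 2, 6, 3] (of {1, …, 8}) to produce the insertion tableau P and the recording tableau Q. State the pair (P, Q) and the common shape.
P = [1, 2, 3] / [4, 5, 6] / [7, 8];  Q = [1, 3, 5] / [2, 6, 7] / [4, 8];  common shape = (3, 3, 2)

Row-insert the values π_1, π_2, … into P one at a time, bumping the leftmost entry strictly greater than the inserted value down to the next row. The recording tableau Q records, in position (i, j), the step at which that cell was added to P.
  Insert 7 (step 1): P = [7];  Q = [1]
  Insert 4 (step 2): P = [4] / [7];  Q = [1] / [2]
  Insert 5 (step 3): P = [4, 5] / [7];  Q = [1, 3] / [2]
  Insert 1 (step 4): P = [1, 5] / [4] / [7];  Q = [1, 3] / [2] / [4]
  Insert 8 (step 5): P = [1, 5, 8] / [4] / [7];  Q = [1, 3, 5] / [2] / [4]
  Insert 2 (step 6): P = [1, 2, 8] / [4, 5] / [7];  Q = [1, 3, 5] / [2, 6] / [4]
  Insert 6 (step 7): P = [1, 2, 6] / [4, 5, 8] / [7];  Q = [1, 3, 5] / [2, 6, 7] / [4]
  Insert 3 (step 8): P = [1, 2, 3] / [4, 5, 6] / [7, 8];  Q = [1, 3, 5] / [2, 6, 7] / [4, 8]
Final shape: (3, 3, 2).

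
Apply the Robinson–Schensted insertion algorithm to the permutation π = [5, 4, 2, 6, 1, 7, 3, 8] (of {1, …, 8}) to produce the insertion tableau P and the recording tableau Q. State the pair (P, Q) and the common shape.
P = [1, 3, 7, 8] / [2, 6] / [4] / [5];  Q = [1, 4, 6, 8] / [2, 7] / [3] / [5];  common shape = (4, 2, 1, 1)

Row-insert the values π_1, π_2, … into P one at a time, bumping the leftmost entry strictly greater than the inserted value down to the next row. The recording tableau Q records, in position (i, j), the step at which that cell was added to P.
  Insert 5 (step 1): P = [5];  Q = [1]
  Insert 4 (step 2): P = [4] / [5];  Q = [1] / [2]
  Insert 2 (step 3): P = [2] / [4] / [5];  Q = [1] / [2] / [3]
  Insert 6 (step 4): P = [2, 6] / [4] / [5];  Q = [1, 4] / [2] / [3]
  Insert 1 (step 5): P = [1, 6] / [2] / [4] / [5];  Q = [1, 4] / [2] / [3] / [5]
  Insert 7 (step 6): P = [1, 6, 7] / [2] / [4] / [5];  Q = [1, 4, 6] / [2] / [3] / [5]
  Insert 3 (step 7): P = [1, 3, 7] / [2, 6] / [4] / [5];  Q = [1, 4, 6] / [2, 7] / [3] / [5]
  Insert 8 (step 8): P = [1, 3, 7, 8] / [2, 6] / [4] / [5];  Q = [1, 4, 6, 8] / [2, 7] / [3] / [5]
Final shape: (4, 2, 1, 1).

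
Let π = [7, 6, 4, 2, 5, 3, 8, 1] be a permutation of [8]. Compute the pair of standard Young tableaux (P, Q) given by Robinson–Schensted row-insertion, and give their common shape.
P = [1, 3, 8] / [2, 5] / [4] / [6] / [7];  Q = [1, 5, 7] / [2, 6] / [3] / [4] / [8];  common shape = (3, 2, 1, 1, 1)

Row-insert the values π_1, π_2, … into P one at a time, bumping the leftmost entry strictly greater than the inserted value down to the next row. The recording tableau Q records, in position (i, j), the step at which that cell was added to P.
  Insert 7 (step 1): P = [7];  Q = [1]
  Insert 6 (step 2): P = [6] / [7];  Q = [1] / [2]
  Insert 4 (step 3): P = [4] / [6] / [7];  Q = [1] / [2] / [3]
  Insert 2 (step 4): P = [2] / [4] / [6] / [7];  Q = [1] / [2] / [3] / [4]
  Insert 5 (step 5): P = [2, 5] / [4] / [6] / [7];  Q = [1, 5] / [2] / [3] / [4]
  Insert 3 (step 6): P = [2, 3] / [4, 5] / [6] / [7];  Q = [1, 5] / [2, 6] / [3] / [4]
  Insert 8 (step 7): P = [2, 3, 8] / [4, 5] / [6] / [7];  Q = [1, 5, 7] / [2, 6] / [3] / [4]
  Insert 1 (step 8): P = [1, 3, 8] / [2, 5] / [4] / [6] / [7];  Q = [1, 5, 7] / [2, 6] / [3] / [4] / [8]
Final shape: (3, 2, 1, 1, 1).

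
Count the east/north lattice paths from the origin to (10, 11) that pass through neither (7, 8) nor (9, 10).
Number of paths = 116480

Inclusion–exclusion. Total paths: C(21, 10) = 352716. Through P₁: C(15, 7)·C(6, 3) = 128700. Through P₂: C(19, 9)·C(2, 1) = 184756. Since P₁ is strictly southwest of P₂, a monotone path through both must visit P₁ then P₂; paths through both = C(15, 7)·C(4, 2)·C(2, 1) = 77220. Avoid both = 352716 − 128700 − 184756 + 77220 = 116480.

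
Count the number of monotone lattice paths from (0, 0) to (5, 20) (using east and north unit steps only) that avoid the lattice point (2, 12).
Number of paths = 38115

Total paths from (0, 0) to (5, 20): C(25, 5) = 53130. Paths through (2, 12): (paths (0, 0) → (2, 12)) × (paths (2, 12) → (5, 20)) = C(14, 2) · C(11, 3) = 91 · 165 = 15015. Avoidance count = 53130 − 15015 = 38115.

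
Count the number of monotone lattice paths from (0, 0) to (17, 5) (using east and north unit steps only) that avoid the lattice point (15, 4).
Number of paths = 14706

Total paths from (0, 0) to (17, 5): C(22, 17) = 26334. Paths through (15, 4): (paths (0, 0) → (15, 4)) × (paths (15, 4) → (17, 5)) = C(19, 15) · C(3, 2) = 3876 · 3 = 11628. Avoidance count = 26334 − 11628 = 14706.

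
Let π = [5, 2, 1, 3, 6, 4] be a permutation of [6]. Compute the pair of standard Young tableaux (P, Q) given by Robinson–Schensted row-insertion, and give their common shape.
P = [1, 3, 4] / [2, 6] / [5];  Q = [1, 4, 5] / [2, 6] / [3];  common shape = (3, 2, 1)

Row-insert the values π_1, π_2, … into P one at a time, bumping the leftmost entry strictly greater than the inserted value down to the next row. The recording tableau Q records, in position (i, j), the step at which that cell was added to P.
  Insert 5 (step 1): P = [5];  Q = [1]
  Insert 2 (step 2): P = [2] / [5];  Q = [1] / [2]
  Insert 1 (step 3): P = [1] / [2] / [5];  Q = [1] / [2] / [3]
  Insert 3 (step 4): P = [1, 3] / [2] / [5];  Q = [1, 4] / [2] / [3]
  Insert 6 (step 5): P = [1, 3, 6] / [2] / [5];  Q = [1, 4, 5] / [2] / [3]
  Insert 4 (step 6): P = [1, 3, 4] / [2, 6] / [5];  Q = [1, 4, 5] / [2, 6] / [3]
Final shape: (3, 2, 1).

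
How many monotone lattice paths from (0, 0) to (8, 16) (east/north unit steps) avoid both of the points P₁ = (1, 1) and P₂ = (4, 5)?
Number of paths = 317943

Inclusion–exclusion. Total paths: C(24, 8) = 735471. Through P₁: C(2, 1)·C(22, 7) = 341088. Through P₂: C(9, 4)·C(15, 4) = 171990. Since P₁ is strictly southwest of P₂, a monotone path through both must visit P₁ then P₂; paths through both = C(2, 1)·C(7, 3)·C(15, 4) = 95550. Avoid both = 735471 − 341088 − 171990 + 95550 = 317943.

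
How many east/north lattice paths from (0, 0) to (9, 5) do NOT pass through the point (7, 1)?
Number of paths = 1882

Total paths from (0, 0) to (9, 5): C(14, 9) = 2002. Paths through (7, 1): (paths (0, 0) → (7, 1)) × (paths (7, 1) → (9, 5)) = C(8, 7) · C(6, 2) = 8 · 15 = 120. Avoidance count = 2002 − 120 = 1882.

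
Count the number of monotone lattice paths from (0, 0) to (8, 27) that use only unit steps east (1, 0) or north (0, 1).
Number of paths = 23535820

A monotone lattice path from (0, 0) to (8, 27) consists of 8 east steps and 27 north steps in some order, so it is determined by which 8 of the 35 steps are east. The count is C(35, 8) = 23535820.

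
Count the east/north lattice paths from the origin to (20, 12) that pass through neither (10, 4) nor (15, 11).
Number of paths = 140390874

Inclusion–exclusion. Total paths: C(32, 20) = 225792840. Through P₁: C(14, 10)·C(18, 10) = 43801758. Through P₂: C(26, 15)·C(6, 5) = 46356960. Since P₁ is strictly southwest of P₂, a monotone path through both must visit P₁ then P₂; paths through both = C(14, 10)·C(12, 5)·C(6, 5) = 4756752. Avoid both = 225792840 − 43801758 − 46356960 + 4756752 = 140390874.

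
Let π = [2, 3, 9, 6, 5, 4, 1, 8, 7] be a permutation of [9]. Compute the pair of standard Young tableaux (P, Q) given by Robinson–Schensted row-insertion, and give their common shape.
P = [1, 3, 4, 7] / [2, 8] / [5] / [6] / [9];  Q = [1, 2, 3, 8] / [4, 9] / [5] / [6] / [7];  common shape = (4, 2, 1, 1, 1)

Row-insert the values π_1, π_2, … into P one at a time, bumping the leftmost entry strictly greater than the inserted value down to the next row. The recording tableau Q records, in position (i, j), the step at which that cell was added to P.
  Insert 2 (step 1): P = [2];  Q = [1]
  Insert 3 (step 2): P = [2, 3];  Q = [1, 2]
  Insert 9 (step 3): P = [2, 3, 9];  Q = [1, 2, 3]
  Insert 6 (step 4): P = [2, 3, 6] / [9];  Q = [1, 2, 3] / [4]
  Insert 5 (step 5): P = [2, 3, 5] / [6] / [9];  Q = [1, 2, 3] / [4] / [5]
  Insert 4 (step 6): P = [2, 3, 4] / [5] / [6] / [9];  Q = [1, 2, 3] / [4] / [5] / [6]
  Insert 1 (step 7): P = [1, 3, 4] / [2] / [5] / [6] / [9];  Q = [1, 2, 3] / [4] / [5] / [6] / [7]
  Insert 8 (step 8): P = [1, 3, 4, 8] / [2] / [5] / [6] / [9];  Q = [1, 2, 3, 8] / [4] / [5] / [6] / [7]
  Insert 7 (step 9): P = [1, 3, 4, 7] / [2, 8] / [5] / [6] / [9];  Q = [1, 2, 3, 8] / [4, 9] / [5] / [6] / [7]
Final shape: (4, 2, 1, 1, 1).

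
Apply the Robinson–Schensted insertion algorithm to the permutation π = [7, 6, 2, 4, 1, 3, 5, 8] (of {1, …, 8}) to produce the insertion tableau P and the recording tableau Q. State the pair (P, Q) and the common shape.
P = [1, 3, 5, 8] / [2, 4] / [6] / [7];  Q = [1, 4, 7, 8] / [2, 6] / [3] / [5];  common shape = (4, 2, 1, 1)

Row-insert the values π_1, π_2, … into P one at a time, bumping the leftmost entry strictly greater than the inserted value down to the next row. The recording tableau Q records, in position (i, j), the step at which that cell was added to P.
  Insert 7 (step 1): P = [7];  Q = [1]
  Insert 6 (step 2): P = [6] / [7];  Q = [1] / [2]
  Insert 2 (step 3): P = [2] / [6] / [7];  Q = [1] / [2] / [3]
  Insert 4 (step 4): P = [2, 4] / [6] / [7];  Q = [1, 4] / [2] / [3]
  Insert 1 (step 5): P = [1, 4] / [2] / [6] / [7];  Q = [1, 4] / [2] / [3] / [5]
  Insert 3 (step 6): P = [1, 3] / [2, 4] / [6] / [7];  Q = [1, 4] / [2, 6] / [3] / [5]
  Insert 5 (step 7): P = [1, 3, 5] / [2, 4] / [6] / [7];  Q = [1, 4, 7] / [2, 6] / [3] / [5]
  Insert 8 (step 8): P = [1, 3, 5, 8] / [2, 4] / [6] / [7];  Q = [1, 4, 7, 8] / [2, 6] / [3] / [5]
Final shape: (4, 2, 1, 1).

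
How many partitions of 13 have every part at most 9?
p(13, parts ≤ 9) = 94

Partitions of 13 with all parts ≤ 9: 9+4, 9+3+1, 9+2+2, 9+2+1+1, 9+1+1+1+1, 8+5, 8+4+1, 8+3+2, 8+3+1+1, 8+2+2+1, 8+2+1+1+1, 8+1+1+1+1+1, 7+6, 7+5+1, 7+4+2, 7+4+1+1, 7+3+3, 7+3+2+1, 7+3+1+1+1, 7+2+2+2, 7+2+2+1+1, 7+2+1+1+1+1, 7+1+1+1+1+1+1, 6+6+1, 6+5+2, 6+5+1+1, 6+4+3, 6+4+2+1, 6+4+1+1+1, 6+3+3+1, … (94 total). Count = 94.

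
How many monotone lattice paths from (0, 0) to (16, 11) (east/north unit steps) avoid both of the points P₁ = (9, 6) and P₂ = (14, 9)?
Number of paths = 5852475

Inclusion–exclusion. Total paths: C(27, 16) = 13037895. Through P₁: C(15, 9)·C(12, 7) = 3963960. Through P₂: C(23, 14)·C(4, 2) = 4903140. Since P₁ is strictly southwest of P₂, a monotone path through both must visit P₁ then P₂; paths through both = C(15, 9)·C(8, 5)·C(4, 2) = 1681680. Avoid both = 13037895 − 3963960 − 4903140 + 1681680 = 5852475.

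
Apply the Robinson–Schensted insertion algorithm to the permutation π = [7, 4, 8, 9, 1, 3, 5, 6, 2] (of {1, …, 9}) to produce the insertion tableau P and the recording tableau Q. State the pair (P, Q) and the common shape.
P = [1, 2, 5, 6] / [3, 8, 9] / [4] / [7];  Q = [1, 3, 4, 8] / [2, 6, 7] / [5] / [9];  common shape = (4, 3, 1, 1)

Row-insert the values π_1, π_2, … into P one at a time, bumping the leftmost entry strictly greater than the inserted value down to the next row. The recording tableau Q records, in position (i, j), the step at which that cell was added to P.
  Insert 7 (step 1): P = [7];  Q = [1]
  Insert 4 (step 2): P = [4] / [7];  Q = [1] / [2]
  Insert 8 (step 3): P = [4, 8] / [7];  Q = [1, 3] / [2]
  Insert 9 (step 4): P = [4, 8, 9] / [7];  Q = [1, 3, 4] / [2]
  Insert 1 (step 5): P = [1, 8, 9] / [4] / [7];  Q = [1, 3, 4] / [2] / [5]
  Insert 3 (step 6): P = [1, 3, 9] / [4, 8] / [7];  Q = [1, 3, 4] / [2, 6] / [5]
  Insert 5 (step 7): P = [1, 3, 5] / [4, 8, 9] / [7];  Q = [1, 3, 4] / [2, 6, 7] / [5]
  Insert 6 (step 8): P = [1, 3, 5, 6] / [4, 8, 9] / [7];  Q = [1, 3, 4, 8] / [2, 6, 7] / [5]
  Insert 2 (step 9): P = [1, 2, 5, 6] / [3, 8, 9] / [4] / [7];  Q = [1, 3, 4, 8] / [2, 6, 7] / [5] / [9]
Final shape: (4, 3, 1, 1).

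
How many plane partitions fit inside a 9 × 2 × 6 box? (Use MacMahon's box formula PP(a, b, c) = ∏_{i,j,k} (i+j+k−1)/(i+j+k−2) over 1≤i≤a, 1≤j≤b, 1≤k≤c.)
PP(9, 2, 6) = 5725720

Evaluate the triple product over i = 1..9, j = 1..2, k = 1..6. The factors are (2/1) · (3/2) · (4/3) · (5/4) · (6/5) · (7/6) · (3/2) · (4/3) · … (108 factors total). The numerators and denominators telescope so the product is an integer; carrying out the multiplication exactly gives PP(9, 2, 6) = 5725720.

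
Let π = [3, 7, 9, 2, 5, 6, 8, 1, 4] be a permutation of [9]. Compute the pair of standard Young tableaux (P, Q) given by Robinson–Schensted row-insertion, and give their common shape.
P = [1, 4, 6, 8] / [2, 5, 9] / [3, 7];  Q = [1, 2, 3, 7] / [4, 5, 6] / [8, 9];  common shape = (4, 3, 2)

Row-insert the values π_1, π_2, … into P one at a time, bumping the leftmost entry strictly greater than the inserted value down to the next row. The recording tableau Q records, in position (i, j), the step at which that cell was added to P.
  Insert 3 (step 1): P = [3];  Q = [1]
  Insert 7 (step 2): P = [3, 7];  Q = [1, 2]
  Insert 9 (step 3): P = [3, 7, 9];  Q = [1, 2, 3]
  Insert 2 (step 4): P = [2, 7, 9] / [3];  Q = [1, 2, 3] / [4]
  Insert 5 (step 5): P = [2, 5, 9] / [3, 7];  Q = [1, 2, 3] / [4, 5]
  Insert 6 (step 6): P = [2, 5, 6] / [3, 7, 9];  Q = [1, 2, 3] / [4, 5, 6]
  Insert 8 (step 7): P = [2, 5, 6, 8] / [3, 7, 9];  Q = [1, 2, 3, 7] / [4, 5, 6]
  Insert 1 (step 8): P = [1, 5, 6, 8] / [2, 7, 9] / [3];  Q = [1, 2, 3, 7] / [4, 5, 6] / [8]
  Insert 4 (step 9): P = [1, 4, 6, 8] / [2, 5, 9] / [3, 7];  Q = [1, 2, 3, 7] / [4, 5, 6] / [8, 9]
Final shape: (4, 3, 2).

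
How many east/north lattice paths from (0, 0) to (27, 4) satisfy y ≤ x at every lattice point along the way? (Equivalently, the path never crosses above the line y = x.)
Number of paths = 26970

By the reflection principle (André's argument), the number of monotone paths to (27, 4) with n ≤ m that never go above y = x is C(31, 27) − C(31, 28) = 31465 − 4495 = 26970.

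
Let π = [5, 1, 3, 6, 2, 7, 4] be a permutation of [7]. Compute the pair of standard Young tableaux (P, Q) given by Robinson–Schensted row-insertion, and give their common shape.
P = [1, 2, 4, 7] / [3, 6] / [5];  Q = [1, 3, 4, 6] / [2, 7] / [5];  common shape = (4, 2, 1)

Row-insert the values π_1, π_2, … into P one at a time, bumping the leftmost entry strictly greater than the inserted value down to the next row. The recording tableau Q records, in position (i, j), the step at which that cell was added to P.
  Insert 5 (step 1): P = [5];  Q = [1]
  Insert 1 (step 2): P = [1] / [5];  Q = [1] / [2]
  Insert 3 (step 3): P = [1, 3] / [5];  Q = [1, 3] / [2]
  Insert 6 (step 4): P = [1, 3, 6] / [5];  Q = [1, 3, 4] / [2]
  Insert 2 (step 5): P = [1, 2, 6] / [3] / [5];  Q = [1, 3, 4] / [2] / [5]
  Insert 7 (step 6): P = [1, 2, 6, 7] / [3] / [5];  Q = [1, 3, 4, 6] / [2] / [5]
  Insert 4 (step 7): P = [1, 2, 4, 7] / [3, 6] / [5];  Q = [1, 3, 4, 6] / [2, 7] / [5]
Final shape: (4, 2, 1).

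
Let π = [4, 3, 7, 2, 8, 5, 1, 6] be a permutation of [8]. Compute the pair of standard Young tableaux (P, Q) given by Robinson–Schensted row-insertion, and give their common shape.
P = [1, 5, 6] / [2, 7, 8] / [3] / [4];  Q = [1, 3, 5] / [2, 6, 8] / [4] / [7];  common shape = (3, 3, 1, 1)

Row-insert the values π_1, π_2, … into P one at a time, bumping the leftmost entry strictly greater than the inserted value down to the next row. The recording tableau Q records, in position (i, j), the step at which that cell was added to P.
  Insert 4 (step 1): P = [4];  Q = [1]
  Insert 3 (step 2): P = [3] / [4];  Q = [1] / [2]
  Insert 7 (step 3): P = [3, 7] / [4];  Q = [1, 3] / [2]
  Insert 2 (step 4): P = [2, 7] / [3] / [4];  Q = [1, 3] / [2] / [4]
  Insert 8 (step 5): P = [2, 7, 8] / [3] / [4];  Q = [1, 3, 5] / [2] / [4]
  Insert 5 (step 6): P = [2, 5, 8] / [3, 7] / [4];  Q = [1, 3, 5] / [2, 6] / [4]
  Insert 1 (step 7): P = [1, 5, 8] / [2, 7] / [3] / [4];  Q = [1, 3, 5] / [2, 6] / [4] / [7]
  Insert 6 (step 8): P = [1, 5, 6] / [2, 7, 8] / [3] / [4];  Q = [1, 3, 5] / [2, 6, 8] / [4] / [7]
Final shape: (3, 3, 1, 1).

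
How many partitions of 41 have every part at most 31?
p(41, parts ≤ 31) = 44486

Use the recurrence p(n, m) = p(n, m−1) + p(n−m, m): either the largest part is < m (count p(n, m−1)) or the largest part is exactly m (remove one copy of m, count p(n−m, m)). With p(0, ·) = 1 this gives p(41, parts ≤ 31) = 44486. (By conjugating Young diagrams, this also counts partitions of 41 into at most 31 parts.)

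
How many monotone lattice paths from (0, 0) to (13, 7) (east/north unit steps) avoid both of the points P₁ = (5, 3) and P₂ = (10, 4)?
Number of paths = 36500

Inclusion–exclusion. Total paths: C(20, 13) = 77520. Through P₁: C(8, 5)·C(12, 8) = 27720. Through P₂: C(14, 10)·C(6, 3) = 20020. Since P₁ is strictly southwest of P₂, a monotone path through both must visit P₁ then P₂; paths through both = C(8, 5)·C(6, 5)·C(6, 3) = 6720. Avoid both = 77520 − 27720 − 20020 + 6720 = 36500.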